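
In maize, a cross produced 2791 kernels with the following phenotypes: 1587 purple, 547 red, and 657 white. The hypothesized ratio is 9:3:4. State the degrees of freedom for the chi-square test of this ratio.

2

A goodness-of-fit test with 3 phenotype classes has df = 3 − 1 = 2.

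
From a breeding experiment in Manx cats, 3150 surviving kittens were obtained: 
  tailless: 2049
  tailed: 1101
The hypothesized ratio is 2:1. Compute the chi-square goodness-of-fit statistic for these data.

3.716

Expected counts for N = 3150 under a 2:1 ratio (total parts = 3):
  tailless: 3150 × 2/3 = 2100
  tailed: 3150 × 1/3 = 1050
χ² = Σ (O − E)² / E
  tailless: (2049 − 2100)² / 2100 = 1.2386
  tailed: (1101 − 1050)² / 1050 = 2.4771
χ² = 1.2386 + 2.4771 = 3.7157 ≈ 3.716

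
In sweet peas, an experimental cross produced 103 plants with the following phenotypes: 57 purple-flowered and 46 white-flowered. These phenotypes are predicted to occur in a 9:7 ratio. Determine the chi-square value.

0.035

Total ratio parts = 16. Expected numbers out of 103:
  purple-flowered: 103 × 9/16 = 57.9375
  white-flowered: 103 × 7/16 = 45.0625
χ² = Σ (O − E)² / E
  purple-flowered: (57 − 57.9375)² / 57.9375 = 0.0152
  white-flowered: (46 − 45.0625)² / 45.0625 = 0.0195
χ² = 0.0152 + 0.0195 = 0.0347 ≈ 0.035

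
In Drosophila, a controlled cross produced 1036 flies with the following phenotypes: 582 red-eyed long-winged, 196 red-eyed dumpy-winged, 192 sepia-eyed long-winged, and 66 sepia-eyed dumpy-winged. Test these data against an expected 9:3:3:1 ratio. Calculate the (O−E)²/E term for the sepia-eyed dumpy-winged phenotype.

0.024

Total ratio parts = 16. Expected numbers out of 1036:
  red-eyed long-winged: 1036 × 9/16 = 582.75
  red-eyed dumpy-winged: 1036 × 3/16 = 194.25
  sepia-eyed long-winged: 1036 × 3/16 = 194.25
  sepia-eyed dumpy-winged: 1036 × 1/16 = 64.75
Contribution of sepia-eyed dumpy-winged: (66 − 64.75)² / 64.75 = 0.0241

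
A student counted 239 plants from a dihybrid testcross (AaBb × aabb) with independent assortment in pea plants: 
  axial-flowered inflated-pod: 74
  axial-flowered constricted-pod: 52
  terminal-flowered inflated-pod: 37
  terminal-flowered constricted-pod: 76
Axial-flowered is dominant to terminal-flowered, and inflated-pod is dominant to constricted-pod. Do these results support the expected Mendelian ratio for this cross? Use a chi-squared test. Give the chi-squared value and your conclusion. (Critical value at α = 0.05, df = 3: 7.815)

17.485; not consistent

A dihybrid testcross with independent assortment gives a 1:1:1:1 ratio.
Under the 1:1:1:1 hypothesis (Σ ratio = 4, N = 239):
  axial-flowered inflated-pod: 239 × 1/4 = 59.75
  axial-flowered constricted-pod: 239 × 1/4 = 59.75
  terminal-flowered inflated-pod: 239 × 1/4 = 59.75
  terminal-flowered constricted-pod: 239 × 1/4 = 59.75
χ² = Σ (O − E)² / E
  axial-flowered inflated-pod: (74 − 59.75)² / 59.75 = 3.3985
  axial-flowered constricted-pod: (52 − 59.75)² / 59.75 = 1.0052
  terminal-flowered inflated-pod: (37 − 59.75)² / 59.75 = 8.6621
  terminal-flowered constricted-pod: (76 − 59.75)² / 59.75 = 4.4195
χ² = 3.3985 + 1.0052 + 8.6621 + 4.4195 = 17.4853 ≈ 17.485
Degrees of freedom = 4 − 1 = 3; critical value at α = 0.05 is 7.815.
Since 17.485 > 7.815, we reject the null hypothesis — the data do not fit the 1:1:1:1 ratio.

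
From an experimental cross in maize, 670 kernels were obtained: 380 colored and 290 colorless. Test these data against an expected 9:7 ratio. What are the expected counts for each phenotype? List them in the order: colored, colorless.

The 9:7 ratio has 16 parts, so with N = 670 the expected counts are:
  colored: 670 × 9/16 = 376.875
  colorless: 670 × 7/16 = 293.125

376.875, 293.125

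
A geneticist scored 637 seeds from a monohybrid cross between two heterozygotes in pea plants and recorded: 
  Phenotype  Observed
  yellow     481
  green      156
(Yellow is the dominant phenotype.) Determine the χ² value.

0.088

For a monohybrid cross between heterozygotes with complete dominance, the expected phenotypic ratio is 3:1.
The 3:1 ratio has 4 parts, so with N = 637 the expected counts are:
  yellow: 637 × 3/4 = 477.75
  green: 637 × 1/4 = 159.25
χ² = Σ (O − E)² / E
  yellow: (481 − 477.75)² / 477.75 = 0.0221
  green: (156 − 159.25)² / 159.25 = 0.0663
χ² = 0.0221 + 0.0663 = 0.0884 ≈ 0.088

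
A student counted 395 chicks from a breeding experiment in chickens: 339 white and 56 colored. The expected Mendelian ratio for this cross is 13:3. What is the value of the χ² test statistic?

5.422

Total ratio parts = 16. Expected numbers out of 395:
  white: 395 × 13/16 = 320.9375
  colored: 395 × 3/16 = 74.0625
χ² = Σ (O − E)² / E
  white: (339 − 320.9375)² / 320.9375 = 1.0166
  colored: (56 − 74.0625)² / 74.0625 = 4.4051
χ² = 1.0166 + 4.4051 = 5.4217 ≈ 5.422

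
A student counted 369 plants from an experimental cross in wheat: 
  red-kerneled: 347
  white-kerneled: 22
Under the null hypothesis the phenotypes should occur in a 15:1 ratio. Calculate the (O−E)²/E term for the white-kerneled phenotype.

Under the 15:1 hypothesis (Σ ratio = 16, N = 369):
  red-kerneled: 369 × 15/16 = 345.9375
  white-kerneled: 369 × 1/16 = 23.0625
Contribution of white-kerneled: (22 − 23.0625)² / 23.0625 = 0.0489

0.049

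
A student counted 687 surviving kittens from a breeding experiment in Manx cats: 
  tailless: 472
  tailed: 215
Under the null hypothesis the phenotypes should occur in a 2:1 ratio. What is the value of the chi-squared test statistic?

Total ratio parts = 3. Expected numbers out of 687:
  tailless: 687 × 2/3 = 458
  tailed: 687 × 1/3 = 229
χ² = Σ (O − E)² / E
  tailless: (472 − 458)² / 458 = 0.4279
  tailed: (215 − 229)² / 229 = 0.8559
χ² = 0.4279 + 0.8559 = 1.2838 ≈ 1.284

1.284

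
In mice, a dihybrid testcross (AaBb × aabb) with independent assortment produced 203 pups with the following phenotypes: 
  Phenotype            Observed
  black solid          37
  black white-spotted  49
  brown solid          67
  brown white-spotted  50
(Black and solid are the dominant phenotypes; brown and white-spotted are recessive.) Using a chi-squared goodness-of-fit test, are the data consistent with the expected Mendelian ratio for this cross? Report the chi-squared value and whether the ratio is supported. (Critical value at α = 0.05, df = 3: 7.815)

A dihybrid testcross with independent assortment gives a 1:1:1:1 ratio.
Expected counts for N = 203 under a 1:1:1:1 ratio (total parts = 4):
  black solid: 203 × 1/4 = 50.75
  black white-spotted: 203 × 1/4 = 50.75
  brown solid: 203 × 1/4 = 50.75
  brown white-spotted: 203 × 1/4 = 50.75
χ² = Σ (O − E)² / E
  black solid: (37 − 50.75)² / 50.75 = 3.7254
  black white-spotted: (49 − 50.75)² / 50.75 = 0.0603
  brown solid: (67 − 50.75)² / 50.75 = 5.2032
  brown white-spotted: (50 − 50.75)² / 50.75 = 0.0111
χ² = 3.7254 + 0.0603 + 5.2032 + 0.0111 = 9.000
Degrees of freedom = 4 − 1 = 3; critical value at α = 0.05 is 7.815.
Since 9.000 > 7.815, we reject the null hypothesis — the data do not fit the 1:1:1:1 ratio.

9.000; not consistent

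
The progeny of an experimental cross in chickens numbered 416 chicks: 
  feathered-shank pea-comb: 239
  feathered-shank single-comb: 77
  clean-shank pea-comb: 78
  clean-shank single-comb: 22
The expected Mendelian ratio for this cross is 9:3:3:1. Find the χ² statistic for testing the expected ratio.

Expected counts for N = 416 under a 9:3:3:1 ratio (total parts = 16):
  feathered-shank pea-comb: 416 × 9/16 = 234
  feathered-shank single-comb: 416 × 3/16 = 78
  clean-shank pea-comb: 416 × 3/16 = 78
  clean-shank single-comb: 416 × 1/16 = 26
χ² = Σ (O − E)² / E
  feathered-shank pea-comb: (239 − 234)² / 234 = 0.1068
  feathered-shank single-comb: (77 − 78)² / 78 = 0.0128
  clean-shank pea-comb: (78 − 78)² / 78 = 0.0000
  clean-shank single-comb: (22 − 26)² / 26 = 0.6154
χ² = 0.1068 + 0.0128 + 0.0000 + 0.6154 = 0.735

0.735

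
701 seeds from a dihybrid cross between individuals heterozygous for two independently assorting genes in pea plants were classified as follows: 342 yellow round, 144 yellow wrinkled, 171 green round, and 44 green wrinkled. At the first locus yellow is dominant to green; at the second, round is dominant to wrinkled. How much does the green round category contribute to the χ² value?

11.908

A dihybrid F₂ with independent assortment and complete dominance at both loci gives a 9:3:3:1 phenotypic ratio.
Under the 9:3:3:1 hypothesis (Σ ratio = 16, N = 701):
  yellow round: 701 × 9/16 = 394.3125
  yellow wrinkled: 701 × 3/16 = 131.4375
  green round: 701 × 3/16 = 131.4375
  green wrinkled: 701 × 1/16 = 43.8125
Contribution of green round: (171 − 131.4375)² / 131.4375 = 11.9083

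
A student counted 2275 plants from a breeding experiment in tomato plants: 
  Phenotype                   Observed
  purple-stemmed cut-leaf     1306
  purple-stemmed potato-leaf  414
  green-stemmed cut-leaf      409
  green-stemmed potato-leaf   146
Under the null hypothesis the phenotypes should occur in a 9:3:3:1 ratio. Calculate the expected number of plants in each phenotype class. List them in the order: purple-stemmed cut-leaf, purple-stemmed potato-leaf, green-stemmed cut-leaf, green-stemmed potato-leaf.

Total ratio parts = 16. Expected numbers out of 2275:
  purple-stemmed cut-leaf: 2275 × 9/16 = 1279.6875
  purple-stemmed potato-leaf: 2275 × 3/16 = 426.5625
  green-stemmed cut-leaf: 2275 × 3/16 = 426.5625
  green-stemmed potato-leaf: 2275 × 1/16 = 142.1875

1279.6875, 426.5625, 426.5625, 142.1875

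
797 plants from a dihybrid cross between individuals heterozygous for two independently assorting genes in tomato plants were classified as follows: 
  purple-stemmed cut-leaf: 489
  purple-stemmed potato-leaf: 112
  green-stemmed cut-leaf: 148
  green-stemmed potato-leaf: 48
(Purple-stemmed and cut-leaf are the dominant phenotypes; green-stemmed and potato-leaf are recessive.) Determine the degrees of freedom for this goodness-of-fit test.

A dihybrid F₂ with independent assortment and complete dominance at both loci gives a 9:3:3:1 phenotypic ratio.
A goodness-of-fit test with 4 phenotype classes has df = 4 − 1 = 3.

3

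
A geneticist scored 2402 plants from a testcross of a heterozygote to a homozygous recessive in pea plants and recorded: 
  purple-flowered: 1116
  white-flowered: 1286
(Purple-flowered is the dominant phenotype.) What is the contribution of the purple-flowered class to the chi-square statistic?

A testcross of a heterozygote (Aa × aa) gives a 1:1 phenotypic ratio.
Under the 1:1 hypothesis (Σ ratio = 2, N = 2402):
  purple-flowered: 2402 × 1/2 = 1201
  white-flowered: 2402 × 1/2 = 1201
Contribution of purple-flowered: (1116 − 1201)² / 1201 = 6.0158

6.016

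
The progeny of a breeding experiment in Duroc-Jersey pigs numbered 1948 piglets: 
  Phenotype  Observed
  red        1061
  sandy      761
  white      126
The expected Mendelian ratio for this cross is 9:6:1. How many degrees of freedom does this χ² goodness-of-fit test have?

A goodness-of-fit test with 3 phenotype classes has df = 3 − 1 = 2.

2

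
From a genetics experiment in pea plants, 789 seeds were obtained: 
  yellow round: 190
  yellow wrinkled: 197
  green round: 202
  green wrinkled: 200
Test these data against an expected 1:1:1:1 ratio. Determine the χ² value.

0.420

Total ratio parts = 4. Expected numbers out of 789:
  yellow round: 789 × 1/4 = 197.25
  yellow wrinkled: 789 × 1/4 = 197.25
  green round: 789 × 1/4 = 197.25
  green wrinkled: 789 × 1/4 = 197.25
χ² = Σ (O − E)² / E
  yellow round: (190 − 197.25)² / 197.25 = 0.2665
  yellow wrinkled: (197 − 197.25)² / 197.25 = 0.0003
  green round: (202 − 197.25)² / 197.25 = 0.1144
  green wrinkled: (200 − 197.25)² / 197.25 = 0.0383
χ² = 0.2665 + 0.0003 + 0.1144 + 0.0383 = 0.4195 ≈ 0.420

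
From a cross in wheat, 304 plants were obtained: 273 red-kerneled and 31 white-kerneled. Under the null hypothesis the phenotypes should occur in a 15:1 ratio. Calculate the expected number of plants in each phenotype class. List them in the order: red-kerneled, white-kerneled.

Under the 15:1 hypothesis (Σ ratio = 16, N = 304):
  red-kerneled: 304 × 15/16 = 285
  white-kerneled: 304 × 1/16 = 19

285, 19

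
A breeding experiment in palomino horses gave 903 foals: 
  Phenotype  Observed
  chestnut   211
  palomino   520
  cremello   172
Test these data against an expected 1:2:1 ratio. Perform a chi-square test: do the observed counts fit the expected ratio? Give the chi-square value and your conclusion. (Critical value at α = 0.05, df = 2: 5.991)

Expected counts for N = 903 under a 1:2:1 ratio (total parts = 4):
  chestnut: 903 × 1/4 = 225.75
  palomino: 903 × 2/4 = 451.5
  cremello: 903 × 1/4 = 225.75
χ² = Σ (O − E)² / E
  chestnut: (211 − 225.75)² / 225.75 = 0.9637
  palomino: (520 − 451.5)² / 451.5 = 10.3926
  cremello: (172 − 225.75)² / 225.75 = 12.7976
χ² = 0.9637 + 10.3926 + 12.7976 = 24.1539 ≈ 24.154
Degrees of freedom = 3 − 1 = 2; critical value at α = 0.05 is 5.991.
Since 24.154 > 5.991, we reject the null hypothesis — the data do not fit the 1:2:1 ratio.

24.154; not consistent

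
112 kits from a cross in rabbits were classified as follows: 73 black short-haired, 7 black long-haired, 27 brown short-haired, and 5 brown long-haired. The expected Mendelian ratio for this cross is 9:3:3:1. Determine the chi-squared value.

Total ratio parts = 16. Expected numbers out of 112:
  black short-haired: 112 × 9/16 = 63
  black long-haired: 112 × 3/16 = 21
  brown short-haired: 112 × 3/16 = 21
  brown long-haired: 112 × 1/16 = 7
χ² = Σ (O − E)² / E
  black short-haired: (73 − 63)² / 63 = 1.5873
  black long-haired: (7 − 21)² / 21 = 9.3333
  brown short-haired: (27 − 21)² / 21 = 1.7143
  brown long-haired: (5 − 7)² / 7 = 0.5714
χ² = 1.5873 + 9.3333 + 1.7143 + 0.5714 = 13.2063 ≈ 13.206

13.206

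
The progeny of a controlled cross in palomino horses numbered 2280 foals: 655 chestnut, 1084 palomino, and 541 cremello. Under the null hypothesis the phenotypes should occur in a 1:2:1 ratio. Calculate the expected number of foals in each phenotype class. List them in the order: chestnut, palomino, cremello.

570, 1140, 570

Under the 1:2:1 hypothesis (Σ ratio = 4, N = 2280):
  chestnut: 2280 × 1/4 = 570
  palomino: 2280 × 2/4 = 1140
  cremello: 2280 × 1/4 = 570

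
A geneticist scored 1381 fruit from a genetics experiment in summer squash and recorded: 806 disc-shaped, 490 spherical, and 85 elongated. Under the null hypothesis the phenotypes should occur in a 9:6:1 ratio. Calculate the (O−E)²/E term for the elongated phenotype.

0.020

Total ratio parts = 16. Expected numbers out of 1381:
  disc-shaped: 1381 × 9/16 = 776.8125
  spherical: 1381 × 6/16 = 517.875
  elongated: 1381 × 1/16 = 86.3125
Contribution of elongated: (85 − 86.3125)² / 86.3125 = 0.0200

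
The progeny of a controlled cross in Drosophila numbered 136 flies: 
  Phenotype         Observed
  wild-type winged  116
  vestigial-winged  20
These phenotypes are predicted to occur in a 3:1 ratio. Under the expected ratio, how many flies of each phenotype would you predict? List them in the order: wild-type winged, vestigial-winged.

The 3:1 ratio has 4 parts, so with N = 136 the expected counts are:
  wild-type winged: 136 × 3/4 = 102
  vestigial-winged: 136 × 1/4 = 34

102, 34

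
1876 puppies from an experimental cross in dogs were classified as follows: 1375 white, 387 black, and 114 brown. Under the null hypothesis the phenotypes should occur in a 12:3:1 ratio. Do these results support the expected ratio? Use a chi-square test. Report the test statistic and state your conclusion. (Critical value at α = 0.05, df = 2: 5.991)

4.350; consistent

Under the 12:3:1 hypothesis (Σ ratio = 16, N = 1876):
  white: 1876 × 12/16 = 1407
  black: 1876 × 3/16 = 351.75
  brown: 1876 × 1/16 = 117.25
χ² = Σ (O − E)² / E
  white: (1375 − 1407)² / 1407 = 0.7278
  black: (387 − 351.75)² / 351.75 = 3.5325
  brown: (114 − 117.25)² / 117.25 = 0.0901
χ² = 0.7278 + 3.5325 + 0.0901 = 4.3504 ≈ 4.350
Degrees of freedom = 3 − 1 = 2; critical value at α = 0.05 is 5.991.
Since 4.350 < 5.991, we fail to reject the null hypothesis — the data are consistent with the 12:3:1 ratio.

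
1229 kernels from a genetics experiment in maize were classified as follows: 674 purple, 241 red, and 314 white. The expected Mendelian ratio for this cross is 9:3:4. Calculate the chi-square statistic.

Total ratio parts = 16. Expected numbers out of 1229:
  purple: 1229 × 9/16 = 691.3125
  red: 1229 × 3/16 = 230.4375
  white: 1229 × 4/16 = 307.25
χ² = Σ (O − E)² / E
  purple: (674 − 691.3125)² / 691.3125 = 0.4336
  red: (241 − 230.4375)² / 230.4375 = 0.4842
  white: (314 − 307.25)² / 307.25 = 0.1483
χ² = 0.4336 + 0.4842 + 0.1483 = 1.0661 ≈ 1.066

1.066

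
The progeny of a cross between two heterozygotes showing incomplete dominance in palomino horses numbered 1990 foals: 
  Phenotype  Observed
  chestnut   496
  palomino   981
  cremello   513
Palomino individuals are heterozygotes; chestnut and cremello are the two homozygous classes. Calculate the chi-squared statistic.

With incomplete dominance, a heterozygote × heterozygote cross gives a 1:2:1 phenotypic ratio.
Total ratio parts = 4. Expected numbers out of 1990:
  chestnut: 1990 × 1/4 = 497.5
  palomino: 1990 × 2/4 = 995
  cremello: 1990 × 1/4 = 497.5
χ² = Σ (O − E)² / E
  chestnut: (496 − 497.5)² / 497.5 = 0.0045
  palomino: (981 − 995)² / 995 = 0.1970
  cremello: (513 − 497.5)² / 497.5 = 0.4829
χ² = 0.0045 + 0.1970 + 0.4829 = 0.6844 ≈ 0.684

0.684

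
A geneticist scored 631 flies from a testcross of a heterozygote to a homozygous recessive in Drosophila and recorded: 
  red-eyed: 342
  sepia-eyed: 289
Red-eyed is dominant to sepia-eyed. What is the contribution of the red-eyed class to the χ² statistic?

2.226

A testcross of a heterozygote (Aa × aa) gives a 1:1 phenotypic ratio.
Total ratio parts = 2. Expected numbers out of 631:
  red-eyed: 631 × 1/2 = 315.5
  sepia-eyed: 631 × 1/2 = 315.5
Contribution of red-eyed: (342 − 315.5)² / 315.5 = 2.2258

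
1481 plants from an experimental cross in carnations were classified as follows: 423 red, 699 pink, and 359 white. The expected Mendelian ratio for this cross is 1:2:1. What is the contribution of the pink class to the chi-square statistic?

Expected counts for N = 1481 under a 1:2:1 ratio (total parts = 4):
  red: 1481 × 1/4 = 370.25
  pink: 1481 × 2/4 = 740.5
  white: 1481 × 1/4 = 370.25
Contribution of pink: (699 − 740.5)² / 740.5 = 2.3258

2.326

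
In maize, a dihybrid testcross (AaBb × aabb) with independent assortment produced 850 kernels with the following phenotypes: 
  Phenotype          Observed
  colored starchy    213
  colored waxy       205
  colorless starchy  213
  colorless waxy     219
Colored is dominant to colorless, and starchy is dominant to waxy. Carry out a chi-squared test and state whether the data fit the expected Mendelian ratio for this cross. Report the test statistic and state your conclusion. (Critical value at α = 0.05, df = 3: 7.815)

0.466; consistent

A dihybrid testcross with independent assortment gives a 1:1:1:1 ratio.
Under the 1:1:1:1 hypothesis (Σ ratio = 4, N = 850):
  colored starchy: 850 × 1/4 = 212.5
  colored waxy: 850 × 1/4 = 212.5
  colorless starchy: 850 × 1/4 = 212.5
  colorless waxy: 850 × 1/4 = 212.5
χ² = Σ (O − E)² / E
  colored starchy: (213 − 212.5)² / 212.5 = 0.0012
  colored waxy: (205 − 212.5)² / 212.5 = 0.2647
  colorless starchy: (213 − 212.5)² / 212.5 = 0.0012
  colorless waxy: (219 − 212.5)² / 212.5 = 0.1988
χ² = 0.0012 + 0.2647 + 0.0012 + 0.1988 = 0.4659 ≈ 0.466
Degrees of freedom = 4 − 1 = 3; critical value at α = 0.05 is 7.815.
Since 0.466 < 7.815, we fail to reject the null hypothesis — the data are consistent with the 1:1:1:1 ratio.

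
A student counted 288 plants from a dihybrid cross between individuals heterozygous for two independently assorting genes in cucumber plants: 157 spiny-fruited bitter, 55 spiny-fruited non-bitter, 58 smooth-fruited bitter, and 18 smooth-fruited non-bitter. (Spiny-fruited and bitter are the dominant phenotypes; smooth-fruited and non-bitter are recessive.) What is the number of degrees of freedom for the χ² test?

3

A dihybrid F₂ with independent assortment and complete dominance at both loci gives a 9:3:3:1 phenotypic ratio.
A goodness-of-fit test with 4 phenotype classes has df = 4 − 1 = 3.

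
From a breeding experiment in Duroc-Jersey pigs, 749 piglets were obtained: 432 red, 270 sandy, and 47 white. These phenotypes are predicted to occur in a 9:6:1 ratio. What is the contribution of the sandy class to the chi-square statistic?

0.421

Expected counts for N = 749 under a 9:6:1 ratio (total parts = 16):
  red: 749 × 9/16 = 421.3125
  sandy: 749 × 6/16 = 280.875
  white: 749 × 1/16 = 46.8125
Contribution of sandy: (270 − 280.875)² / 280.875 = 0.4211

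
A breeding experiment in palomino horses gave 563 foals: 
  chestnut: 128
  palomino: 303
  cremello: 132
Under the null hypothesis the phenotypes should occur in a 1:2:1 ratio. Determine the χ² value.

The 1:2:1 ratio has 4 parts, so with N = 563 the expected counts are:
  chestnut: 563 × 1/4 = 140.75
  palomino: 563 × 2/4 = 281.5
  cremello: 563 × 1/4 = 140.75
χ² = Σ (O − E)² / E
  chestnut: (128 − 140.75)² / 140.75 = 1.1550
  palomino: (303 − 281.5)² / 281.5 = 1.6421
  cremello: (132 − 140.75)² / 140.75 = 0.5440
χ² = 1.1550 + 1.6421 + 0.5440 = 3.3411 ≈ 3.341

3.341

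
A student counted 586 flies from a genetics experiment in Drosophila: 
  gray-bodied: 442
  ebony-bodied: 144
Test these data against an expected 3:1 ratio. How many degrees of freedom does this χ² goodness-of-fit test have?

1

A goodness-of-fit test with 2 phenotype classes has df = 2 − 1 = 1.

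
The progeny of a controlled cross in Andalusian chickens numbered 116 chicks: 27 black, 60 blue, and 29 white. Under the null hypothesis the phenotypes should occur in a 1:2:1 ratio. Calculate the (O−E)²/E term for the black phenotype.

0.138

Under the 1:2:1 hypothesis (Σ ratio = 4, N = 116):
  black: 116 × 1/4 = 29
  blue: 116 × 2/4 = 58
  white: 116 × 1/4 = 29
Contribution of black: (27 − 29)² / 29 = 0.1379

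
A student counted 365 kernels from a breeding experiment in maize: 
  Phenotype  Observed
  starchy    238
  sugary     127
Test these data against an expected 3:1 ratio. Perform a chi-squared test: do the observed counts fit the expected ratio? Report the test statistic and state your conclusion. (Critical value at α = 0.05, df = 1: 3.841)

18.675; not consistent

Total ratio parts = 4. Expected numbers out of 365:
  starchy: 365 × 3/4 = 273.75
  sugary: 365 × 1/4 = 91.25
χ² = Σ (O − E)² / E
  starchy: (238 − 273.75)² / 273.75 = 4.6687
  sugary: (127 − 91.25)² / 91.25 = 14.0062
χ² = 4.6687 + 14.0062 = 18.6749 ≈ 18.675
Degrees of freedom = 2 − 1 = 1; critical value at α = 0.05 is 3.841.
Since 18.675 > 3.841, we reject the null hypothesis — the data do not fit the 3:1 ratio.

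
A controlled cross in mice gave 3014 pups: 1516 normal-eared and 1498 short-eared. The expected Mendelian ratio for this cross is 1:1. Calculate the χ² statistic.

0.107

Expected counts for N = 3014 under a 1:1 ratio (total parts = 2):
  normal-eared: 3014 × 1/2 = 1507
  short-eared: 3014 × 1/2 = 1507
χ² = Σ (O − E)² / E
  normal-eared: (1516 − 1507)² / 1507 = 0.0537
  short-eared: (1498 − 1507)² / 1507 = 0.0537
χ² = 0.0537 + 0.0537 = 0.1074 ≈ 0.107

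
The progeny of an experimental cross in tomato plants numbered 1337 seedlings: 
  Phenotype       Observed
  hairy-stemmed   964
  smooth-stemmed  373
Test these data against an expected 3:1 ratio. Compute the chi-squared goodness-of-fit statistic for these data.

Expected counts for N = 1337 under a 3:1 ratio (total parts = 4):
  hairy-stemmed: 1337 × 3/4 = 1002.75
  smooth-stemmed: 1337 × 1/4 = 334.25
χ² = Σ (O − E)² / E
  hairy-stemmed: (964 − 1002.75)² / 1002.75 = 1.4974
  smooth-stemmed: (373 − 334.25)² / 334.25 = 4.4923
χ² = 1.4974 + 4.4923 = 5.9897 ≈ 5.990

5.990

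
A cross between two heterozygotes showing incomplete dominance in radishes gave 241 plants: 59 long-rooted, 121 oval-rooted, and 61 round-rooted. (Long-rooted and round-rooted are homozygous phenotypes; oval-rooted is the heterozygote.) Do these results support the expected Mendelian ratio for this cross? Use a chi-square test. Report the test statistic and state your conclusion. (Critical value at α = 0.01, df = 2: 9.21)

0.037; consistent

With incomplete dominance, a heterozygote × heterozygote cross gives a 1:2:1 phenotypic ratio.
Expected counts for N = 241 under a 1:2:1 ratio (total parts = 4):
  long-rooted: 241 × 1/4 = 60.25
  oval-rooted: 241 × 2/4 = 120.5
  round-rooted: 241 × 1/4 = 60.25
χ² = Σ (O − E)² / E
  long-rooted: (59 − 60.25)² / 60.25 = 0.0259
  oval-rooted: (121 − 120.5)² / 120.5 = 0.0021
  round-rooted: (61 − 60.25)² / 60.25 = 0.0093
χ² = 0.0259 + 0.0021 + 0.0093 = 0.0373 ≈ 0.037
Degrees of freedom = 3 − 1 = 2; critical value at α = 0.01 is 9.21.
Since 0.037 < 9.21, we fail to reject the null hypothesis — the data are consistent with the 1:2:1 ratio.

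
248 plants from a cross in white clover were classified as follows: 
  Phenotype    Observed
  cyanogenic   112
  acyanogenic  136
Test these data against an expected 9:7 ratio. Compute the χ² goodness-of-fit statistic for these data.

Total ratio parts = 16. Expected numbers out of 248:
  cyanogenic: 248 × 9/16 = 139.5
  acyanogenic: 248 × 7/16 = 108.5
χ² = Σ (O − E)² / E
  cyanogenic: (112 − 139.5)² / 139.5 = 5.4211
  acyanogenic: (136 − 108.5)² / 108.5 = 6.9700
χ² = 5.4211 + 6.9700 = 12.3911 ≈ 12.391

12.391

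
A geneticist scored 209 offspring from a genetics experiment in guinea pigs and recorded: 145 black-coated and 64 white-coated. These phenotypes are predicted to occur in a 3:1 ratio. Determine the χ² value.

3.523

The 3:1 ratio has 4 parts, so with N = 209 the expected counts are:
  black-coated: 209 × 3/4 = 156.75
  white-coated: 209 × 1/4 = 52.25
χ² = Σ (O − E)² / E
  black-coated: (145 − 156.75)² / 156.75 = 0.8808
  white-coated: (64 − 52.25)² / 52.25 = 2.6423
χ² = 0.8808 + 2.6423 = 3.5231 ≈ 3.523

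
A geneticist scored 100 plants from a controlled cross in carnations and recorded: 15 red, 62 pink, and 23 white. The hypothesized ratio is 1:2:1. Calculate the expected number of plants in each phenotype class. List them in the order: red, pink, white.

Total ratio parts = 4. Expected numbers out of 100:
  red: 100 × 1/4 = 25
  pink: 100 × 2/4 = 50
  white: 100 × 1/4 = 25

25, 50, 25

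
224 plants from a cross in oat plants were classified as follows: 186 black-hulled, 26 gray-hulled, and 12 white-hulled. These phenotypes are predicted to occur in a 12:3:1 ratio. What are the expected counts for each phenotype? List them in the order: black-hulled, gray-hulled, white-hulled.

Under the 12:3:1 hypothesis (Σ ratio = 16, N = 224):
  black-hulled: 224 × 12/16 = 168
  gray-hulled: 224 × 3/16 = 42
  white-hulled: 224 × 1/16 = 14

168, 42, 14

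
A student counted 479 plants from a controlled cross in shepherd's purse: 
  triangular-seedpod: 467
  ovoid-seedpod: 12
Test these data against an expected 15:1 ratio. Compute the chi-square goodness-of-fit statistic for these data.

11.464

The 15:1 ratio has 16 parts, so with N = 479 the expected counts are:
  triangular-seedpod: 479 × 15/16 = 449.0625
  ovoid-seedpod: 479 × 1/16 = 29.9375
χ² = Σ (O − E)² / E
  triangular-seedpod: (467 − 449.0625)² / 449.0625 = 0.7165
  ovoid-seedpod: (12 − 29.9375)² / 29.9375 = 10.7475
χ² = 0.7165 + 10.7475 = 11.464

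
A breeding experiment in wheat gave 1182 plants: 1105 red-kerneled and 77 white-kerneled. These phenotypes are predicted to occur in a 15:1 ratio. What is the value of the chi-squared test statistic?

Total ratio parts = 16. Expected numbers out of 1182:
  red-kerneled: 1182 × 15/16 = 1108.125
  white-kerneled: 1182 × 1/16 = 73.875
χ² = Σ (O − E)² / E
  red-kerneled: (1105 − 1108.125)² / 1108.125 = 0.0088
  white-kerneled: (77 − 73.875)² / 73.875 = 0.1322
χ² = 0.0088 + 0.1322 = 0.141

0.141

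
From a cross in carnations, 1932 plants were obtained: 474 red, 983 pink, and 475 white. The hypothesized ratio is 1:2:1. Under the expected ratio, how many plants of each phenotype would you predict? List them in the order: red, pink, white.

483, 966, 483

The 1:2:1 ratio has 4 parts, so with N = 1932 the expected counts are:
  red: 1932 × 1/4 = 483
  pink: 1932 × 2/4 = 966
  white: 1932 × 1/4 = 483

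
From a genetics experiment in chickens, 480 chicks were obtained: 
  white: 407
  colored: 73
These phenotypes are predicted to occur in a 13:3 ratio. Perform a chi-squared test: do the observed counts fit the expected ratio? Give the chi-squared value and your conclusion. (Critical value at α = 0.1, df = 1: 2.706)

Expected counts for N = 480 under a 13:3 ratio (total parts = 16):
  white: 480 × 13/16 = 390
  colored: 480 × 3/16 = 90
χ² = Σ (O − E)² / E
  white: (407 − 390)² / 390 = 0.7410
  colored: (73 − 90)² / 90 = 3.2111
χ² = 0.7410 + 3.2111 = 3.9521 ≈ 3.952
Degrees of freedom = 2 − 1 = 1; critical value at α = 0.1 is 2.706.
Since 3.952 > 2.706, we reject the null hypothesis — the data do not fit the 13:3 ratio.

3.952; not consistent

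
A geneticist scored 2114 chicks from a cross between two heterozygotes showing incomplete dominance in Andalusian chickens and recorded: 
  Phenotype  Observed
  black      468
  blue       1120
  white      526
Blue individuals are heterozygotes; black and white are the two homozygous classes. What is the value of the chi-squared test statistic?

With incomplete dominance, a heterozygote × heterozygote cross gives a 1:2:1 phenotypic ratio.
Under the 1:2:1 hypothesis (Σ ratio = 4, N = 2114):
  black: 2114 × 1/4 = 528.5
  blue: 2114 × 2/4 = 1057
  white: 2114 × 1/4 = 528.5
χ² = Σ (O − E)² / E
  black: (468 − 528.5)² / 528.5 = 6.9257
  blue: (1120 − 1057)² / 1057 = 3.7550
  white: (526 − 528.5)² / 528.5 = 0.0118
χ² = 6.9257 + 3.7550 + 0.0118 = 10.6925 ≈ 10.693

10.693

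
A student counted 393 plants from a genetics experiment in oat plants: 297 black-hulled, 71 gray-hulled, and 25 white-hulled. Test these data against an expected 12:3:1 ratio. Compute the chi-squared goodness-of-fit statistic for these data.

Under the 12:3:1 hypothesis (Σ ratio = 16, N = 393):
  black-hulled: 393 × 12/16 = 294.75
  gray-hulled: 393 × 3/16 = 73.6875
  white-hulled: 393 × 1/16 = 24.5625
χ² = Σ (O − E)² / E
  black-hulled: (297 − 294.75)² / 294.75 = 0.0172
  gray-hulled: (71 − 73.6875)² / 73.6875 = 0.0980
  white-hulled: (25 − 24.5625)² / 24.5625 = 0.0078
χ² = 0.0172 + 0.0980 + 0.0078 = 0.123

0.123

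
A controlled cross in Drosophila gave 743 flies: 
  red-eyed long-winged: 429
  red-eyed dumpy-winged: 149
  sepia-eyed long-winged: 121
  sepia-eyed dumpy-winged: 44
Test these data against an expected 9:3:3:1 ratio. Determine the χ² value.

3.502

The 9:3:3:1 ratio has 16 parts, so with N = 743 the expected counts are:
  red-eyed long-winged: 743 × 9/16 = 417.9375
  red-eyed dumpy-winged: 743 × 3/16 = 139.3125
  sepia-eyed long-winged: 743 × 3/16 = 139.3125
  sepia-eyed dumpy-winged: 743 × 1/16 = 46.4375
χ² = Σ (O − E)² / E
  red-eyed long-winged: (429 − 417.9375)² / 417.9375 = 0.2928
  red-eyed dumpy-winged: (149 − 139.3125)² / 139.3125 = 0.6736
  sepia-eyed long-winged: (121 − 139.3125)² / 139.3125 = 2.4072
  sepia-eyed dumpy-winged: (44 − 46.4375)² / 46.4375 = 0.1279
χ² = 0.2928 + 0.6736 + 2.4072 + 0.1279 = 3.5015 ≈ 3.502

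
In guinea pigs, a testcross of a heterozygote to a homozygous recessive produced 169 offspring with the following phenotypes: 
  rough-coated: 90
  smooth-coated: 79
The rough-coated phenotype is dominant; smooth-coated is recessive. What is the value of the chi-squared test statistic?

0.716

A testcross of a heterozygote (Aa × aa) gives a 1:1 phenotypic ratio.
The 1:1 ratio has 2 parts, so with N = 169 the expected counts are:
  rough-coated: 169 × 1/2 = 84.5
  smooth-coated: 169 × 1/2 = 84.5
χ² = Σ (O − E)² / E
  rough-coated: (90 − 84.5)² / 84.5 = 0.3580
  smooth-coated: (79 − 84.5)² / 84.5 = 0.3580
χ² = 0.3580 + 0.3580 = 0.716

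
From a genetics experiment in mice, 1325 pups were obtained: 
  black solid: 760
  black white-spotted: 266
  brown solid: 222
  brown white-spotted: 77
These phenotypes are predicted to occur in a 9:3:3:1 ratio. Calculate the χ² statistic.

The 9:3:3:1 ratio has 16 parts, so with N = 1325 the expected counts are:
  black solid: 1325 × 9/16 = 745.3125
  black white-spotted: 1325 × 3/16 = 248.4375
  brown solid: 1325 × 3/16 = 248.4375
  brown white-spotted: 1325 × 1/16 = 82.8125
χ² = Σ (O − E)² / E
  black solid: (760 − 745.3125)² / 745.3125 = 0.2894
  black white-spotted: (266 − 248.4375)² / 248.4375 = 1.2415
  brown solid: (222 − 248.4375)² / 248.4375 = 2.8133
  brown white-spotted: (77 − 82.8125)² / 82.8125 = 0.4080
χ² = 0.2894 + 1.2415 + 2.8133 + 0.4080 = 4.7522 ≈ 4.752

4.752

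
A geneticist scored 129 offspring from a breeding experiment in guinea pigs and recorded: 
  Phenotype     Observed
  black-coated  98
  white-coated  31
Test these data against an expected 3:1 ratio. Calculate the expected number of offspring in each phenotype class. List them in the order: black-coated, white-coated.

96.75, 32.25

Expected counts for N = 129 under a 3:1 ratio (total parts = 4):
  black-coated: 129 × 3/4 = 96.75
  white-coated: 129 × 1/4 = 32.25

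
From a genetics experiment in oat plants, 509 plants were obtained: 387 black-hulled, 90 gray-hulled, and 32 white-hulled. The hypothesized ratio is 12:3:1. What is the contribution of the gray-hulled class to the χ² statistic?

0.310

Total ratio parts = 16. Expected numbers out of 509:
  black-hulled: 509 × 12/16 = 381.75
  gray-hulled: 509 × 3/16 = 95.4375
  white-hulled: 509 × 1/16 = 31.8125
Contribution of gray-hulled: (90 − 95.4375)² / 95.4375 = 0.3098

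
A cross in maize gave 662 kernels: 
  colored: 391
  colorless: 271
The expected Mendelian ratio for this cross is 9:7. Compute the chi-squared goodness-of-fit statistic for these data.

Expected counts for N = 662 under a 9:7 ratio (total parts = 16):
  colored: 662 × 9/16 = 372.375
  colorless: 662 × 7/16 = 289.625
χ² = Σ (O − E)² / E
  colored: (391 − 372.375)² / 372.375 = 0.9316
  colorless: (271 − 289.625)² / 289.625 = 1.1977
χ² = 0.9316 + 1.1977 = 2.1293 ≈ 2.129

2.129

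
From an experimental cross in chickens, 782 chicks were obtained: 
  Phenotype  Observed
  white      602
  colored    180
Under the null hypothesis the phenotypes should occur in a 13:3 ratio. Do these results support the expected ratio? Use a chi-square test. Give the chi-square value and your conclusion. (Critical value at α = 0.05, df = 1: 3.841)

9.350; not consistent

Expected counts for N = 782 under a 13:3 ratio (total parts = 16):
  white: 782 × 13/16 = 635.375
  colored: 782 × 3/16 = 146.625
χ² = Σ (O − E)² / E
  white: (602 − 635.375)² / 635.375 = 1.7531
  colored: (180 − 146.625)² / 146.625 = 7.5969
χ² = 1.7531 + 7.5969 = 9.350
Degrees of freedom = 2 − 1 = 1; critical value at α = 0.05 is 3.841.
Since 9.350 > 3.841, we reject the null hypothesis — the data do not fit the 13:3 ratio.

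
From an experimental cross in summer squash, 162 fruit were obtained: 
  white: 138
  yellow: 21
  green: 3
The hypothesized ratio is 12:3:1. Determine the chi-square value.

Under the 12:3:1 hypothesis (Σ ratio = 16, N = 162):
  white: 162 × 12/16 = 121.5
  yellow: 162 × 3/16 = 30.375
  green: 162 × 1/16 = 10.125
χ² = Σ (O − E)² / E
  white: (138 − 121.5)² / 121.5 = 2.2407
  yellow: (21 − 30.375)² / 30.375 = 2.8935
  green: (3 − 10.125)² / 10.125 = 5.0139
χ² = 2.2407 + 2.8935 + 5.0139 = 10.1481 ≈ 10.148

10.148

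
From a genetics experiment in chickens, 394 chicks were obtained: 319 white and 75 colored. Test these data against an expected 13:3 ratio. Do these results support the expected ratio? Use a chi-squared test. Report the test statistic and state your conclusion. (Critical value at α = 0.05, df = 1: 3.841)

Under the 13:3 hypothesis (Σ ratio = 16, N = 394):
  white: 394 × 13/16 = 320.125
  colored: 394 × 3/16 = 73.875
χ² = Σ (O − E)² / E
  white: (319 − 320.125)² / 320.125 = 0.0040
  colored: (75 − 73.875)² / 73.875 = 0.0171
χ² = 0.0040 + 0.0171 = 0.0211 ≈ 0.021
Degrees of freedom = 2 − 1 = 1; critical value at α = 0.05 is 3.841.
Since 0.021 < 3.841, we fail to reject the null hypothesis — the data are consistent with the 13:3 ratio.

0.021; consistent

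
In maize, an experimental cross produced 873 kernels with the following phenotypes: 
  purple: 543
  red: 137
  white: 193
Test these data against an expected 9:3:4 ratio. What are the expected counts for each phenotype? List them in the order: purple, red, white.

Total ratio parts = 16. Expected numbers out of 873:
  purple: 873 × 9/16 = 491.0625
  red: 873 × 3/16 = 163.6875
  white: 873 × 4/16 = 218.25

491.0625, 163.6875, 218.25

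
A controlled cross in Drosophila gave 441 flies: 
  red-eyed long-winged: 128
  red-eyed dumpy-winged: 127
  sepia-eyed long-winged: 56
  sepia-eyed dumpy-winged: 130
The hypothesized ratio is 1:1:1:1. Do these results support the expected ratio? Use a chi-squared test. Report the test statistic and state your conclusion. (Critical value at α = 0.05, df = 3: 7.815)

Expected counts for N = 441 under a 1:1:1:1 ratio (total parts = 4):
  red-eyed long-winged: 441 × 1/4 = 110.25
  red-eyed dumpy-winged: 441 × 1/4 = 110.25
  sepia-eyed long-winged: 441 × 1/4 = 110.25
  sepia-eyed dumpy-winged: 441 × 1/4 = 110.25
χ² = Σ (O − E)² / E
  red-eyed long-winged: (128 − 110.25)² / 110.25 = 2.8577
  red-eyed dumpy-winged: (127 − 110.25)² / 110.25 = 2.5448
  sepia-eyed long-winged: (56 − 110.25)² / 110.25 = 26.6944
  sepia-eyed dumpy-winged: (130 − 110.25)² / 110.25 = 3.5380
χ² = 2.8577 + 2.5448 + 26.6944 + 3.5380 = 35.6349 ≈ 35.635
Degrees of freedom = 4 − 1 = 3; critical value at α = 0.05 is 7.815.
Since 35.635 > 7.815, we reject the null hypothesis — the data do not fit the 1:1:1:1 ratio.

35.635; not consistent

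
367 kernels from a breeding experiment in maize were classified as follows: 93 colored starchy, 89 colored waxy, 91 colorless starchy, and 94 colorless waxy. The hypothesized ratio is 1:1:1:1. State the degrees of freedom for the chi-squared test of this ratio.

A goodness-of-fit test with 4 phenotype classes has df = 4 − 1 = 3.

3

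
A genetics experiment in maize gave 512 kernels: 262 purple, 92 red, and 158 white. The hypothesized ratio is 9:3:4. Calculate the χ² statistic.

9.545

Under the 9:3:4 hypothesis (Σ ratio = 16, N = 512):
  purple: 512 × 9/16 = 288
  red: 512 × 3/16 = 96
  white: 512 × 4/16 = 128
χ² = Σ (O − E)² / E
  purple: (262 − 288)² / 288 = 2.3472
  red: (92 − 96)² / 96 = 0.1667
  white: (158 − 128)² / 128 = 7.0312
χ² = 2.3472 + 0.1667 + 7.0312 = 9.5451 ≈ 9.545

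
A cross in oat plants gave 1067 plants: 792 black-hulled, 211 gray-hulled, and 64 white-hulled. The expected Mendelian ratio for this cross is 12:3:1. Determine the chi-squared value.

Under the 12:3:1 hypothesis (Σ ratio = 16, N = 1067):
  black-hulled: 1067 × 12/16 = 800.25
  gray-hulled: 1067 × 3/16 = 200.0625
  white-hulled: 1067 × 1/16 = 66.6875
χ² = Σ (O − E)² / E
  black-hulled: (792 − 800.25)² / 800.25 = 0.0851
  gray-hulled: (211 − 200.0625)² / 200.0625 = 0.5980
  white-hulled: (64 − 66.6875)² / 66.6875 = 0.1083
χ² = 0.0851 + 0.5980 + 0.1083 = 0.7914 ≈ 0.791

0.791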